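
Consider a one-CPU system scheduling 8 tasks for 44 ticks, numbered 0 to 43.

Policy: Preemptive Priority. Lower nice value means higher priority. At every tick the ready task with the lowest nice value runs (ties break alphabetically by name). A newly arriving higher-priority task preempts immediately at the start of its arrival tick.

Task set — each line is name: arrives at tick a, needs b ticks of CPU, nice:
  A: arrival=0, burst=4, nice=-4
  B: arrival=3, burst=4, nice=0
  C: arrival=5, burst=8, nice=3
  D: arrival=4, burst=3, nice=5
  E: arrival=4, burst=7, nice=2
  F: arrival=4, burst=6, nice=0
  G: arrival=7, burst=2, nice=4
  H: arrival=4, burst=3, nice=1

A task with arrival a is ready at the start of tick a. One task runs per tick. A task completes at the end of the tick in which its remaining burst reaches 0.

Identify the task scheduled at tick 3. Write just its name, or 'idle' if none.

t=0: ready={A} → run A
t=1: ready={A} → run A
t=2: ready={A} → run A
t=3: ready={A,B} → run A
t=4: ready={B,D,E,F,H} → run B
t=5: ready={B,C,D,E,F,H} → run B
t=6: ready={B,C,D,E,F,H} → run B
t=7: ready={B,C,D,E,F,G,H} → run B
t=8: ready={C,D,E,F,G,H} → run F
t=9: ready={C,D,E,F,G,H} → run F
t=10: ready={C,D,E,F,G,H} → run F
t=11: ready={C,D,E,F,G,H} → run F
t=12: ready={C,D,E,F,G,H} → run F
t=13: ready={C,D,E,F,G,H} → run F
t=14: ready={C,D,E,G,H} → run H
t=15: ready={C,D,E,G,H} → run H
t=16: ready={C,D,E,G,H} → run H
t=17: ready={C,D,E,G} → run E
t=18: ready={C,D,E,G} → run E
t=19: ready={C,D,E,G} → run E
t=20: ready={C,D,E,G} → run E
t=21: ready={C,D,E,G} → run E
t=22: ready={C,D,E,G} → run E
t=23: ready={C,D,E,G} → run E
t=24: ready={C,D,G} → run C
t=25: ready={C,D,G} → run C
t=26: ready={C,D,G} → run C
t=27: ready={C,D,G} → run C
t=28: ready={C,D,G} → run C
t=29: ready={C,D,G} → run C
t=30: ready={C,D,G} → run C
t=31: ready={C,D,G} → run C
t=32: ready={D,G} → run G
t=33: ready={D,G} → run G
t=34: ready={D} → run D
t=35: ready={D} → run D
t=36: ready={D} → run D
t=37: (idle)
t=38: (idle)
t=39: (idle)
t=40: (idle)
t=41: (idle)
t=42: (idle)
t=43: (idle)

running at tick 3 = A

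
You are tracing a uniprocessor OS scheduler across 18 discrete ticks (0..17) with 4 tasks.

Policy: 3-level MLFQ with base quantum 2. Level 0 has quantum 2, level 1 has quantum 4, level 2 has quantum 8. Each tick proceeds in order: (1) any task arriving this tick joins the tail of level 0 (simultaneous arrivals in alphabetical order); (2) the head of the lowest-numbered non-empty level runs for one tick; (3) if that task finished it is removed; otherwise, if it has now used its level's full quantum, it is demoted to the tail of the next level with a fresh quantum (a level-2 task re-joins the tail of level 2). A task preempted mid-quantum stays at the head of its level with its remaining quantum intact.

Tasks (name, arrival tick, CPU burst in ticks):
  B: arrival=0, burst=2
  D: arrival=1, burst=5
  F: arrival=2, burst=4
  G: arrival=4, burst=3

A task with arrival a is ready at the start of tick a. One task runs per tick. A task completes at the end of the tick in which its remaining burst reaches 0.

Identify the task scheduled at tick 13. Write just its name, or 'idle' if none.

t=0: L0/L1/L2 = B/-/- → run B
t=1: L0/L1/L2 = BD/-/- → run B
t=2: L0/L1/L2 = DF/-/- → run D
t=3: L0/L1/L2 = DF/-/- → run D
t=4: L0/L1/L2 = FG/D/- → run F
t=5: L0/L1/L2 = FG/D/- → run F
t=6: L0/L1/L2 = G/DF/- → run G
t=7: L0/L1/L2 = G/DF/- → run G
t=8: L0/L1/L2 = -/DFG/- → run D
t=9: L0/L1/L2 = -/DFG/- → run D
t=10: L0/L1/L2 = -/DFG/- → run D
t=11: L0/L1/L2 = -/FG/- → run F
t=12: L0/L1/L2 = -/FG/- → run F
t=13: L0/L1/L2 = -/G/- → run G
t=14: (idle)
t=15: (idle)
t=16: (idle)
t=17: (idle)

running at tick 13 = G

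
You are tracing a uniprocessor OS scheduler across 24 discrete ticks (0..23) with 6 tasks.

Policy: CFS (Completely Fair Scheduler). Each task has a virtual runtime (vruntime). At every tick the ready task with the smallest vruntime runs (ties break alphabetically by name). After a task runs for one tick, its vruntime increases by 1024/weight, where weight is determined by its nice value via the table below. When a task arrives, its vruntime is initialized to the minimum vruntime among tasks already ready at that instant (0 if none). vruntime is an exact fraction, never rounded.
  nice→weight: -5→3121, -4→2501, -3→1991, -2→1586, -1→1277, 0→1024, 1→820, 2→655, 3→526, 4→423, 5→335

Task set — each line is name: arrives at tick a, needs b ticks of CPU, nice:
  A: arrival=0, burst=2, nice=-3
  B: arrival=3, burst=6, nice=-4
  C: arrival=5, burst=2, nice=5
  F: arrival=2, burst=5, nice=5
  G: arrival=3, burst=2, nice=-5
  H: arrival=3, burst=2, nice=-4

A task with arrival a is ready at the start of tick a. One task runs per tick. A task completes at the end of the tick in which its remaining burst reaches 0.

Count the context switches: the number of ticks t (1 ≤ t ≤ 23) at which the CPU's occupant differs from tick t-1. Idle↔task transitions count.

t=0: vr[A=0] → run A
t=1: vr[A=1024/1991] → run A
t=2: vr[F=0] → run F
t=3: vr[B=1024/335 F=1024/335 G=1024/335 H=1024/335] → run B
t=4: vr[B=2904064/837835 F=1024/335 G=1024/335 H=1024/335] → run F
t=5: vr[B=2904064/837835 C=1024/335 F=2048/335 G=1024/335 H=1024/335] → run C
t=6: vr[B=2904064/837835 C=2048/335 F=2048/335 G=1024/335 H=1024/335] → run G
t=7: vr[B=2904064/837835 C=2048/335 F=2048/335 G=3538944/1045535 H=1024/335] → run H
t=8: vr[B=2904064/837835 C=2048/335 F=2048/335 G=3538944/1045535 H=2904064/837835] → run G
t=9: vr[B=2904064/837835 C=2048/335 F=2048/335 H=2904064/837835] → run B
t=10: vr[B=3247104/837835 C=2048/335 F=2048/335 H=2904064/837835] → run H
t=11: vr[B=3247104/837835 C=2048/335 F=2048/335] → run B
t=12: vr[B=3590144/837835 C=2048/335 F=2048/335] → run B
t=13: vr[B=3933184/837835 C=2048/335 F=2048/335] → run B
t=14: vr[B=4276224/837835 C=2048/335 F=2048/335] → run B
t=15: vr[C=2048/335 F=2048/335] → run C
t=16: vr[F=2048/335] → run F
t=17: vr[F=3072/335] → run F
t=18: vr[F=4096/335] → run F
t=19: (idle)
t=20: (idle)
t=21: (idle)
t=22: (idle)
t=23: (idle)

context switches = 13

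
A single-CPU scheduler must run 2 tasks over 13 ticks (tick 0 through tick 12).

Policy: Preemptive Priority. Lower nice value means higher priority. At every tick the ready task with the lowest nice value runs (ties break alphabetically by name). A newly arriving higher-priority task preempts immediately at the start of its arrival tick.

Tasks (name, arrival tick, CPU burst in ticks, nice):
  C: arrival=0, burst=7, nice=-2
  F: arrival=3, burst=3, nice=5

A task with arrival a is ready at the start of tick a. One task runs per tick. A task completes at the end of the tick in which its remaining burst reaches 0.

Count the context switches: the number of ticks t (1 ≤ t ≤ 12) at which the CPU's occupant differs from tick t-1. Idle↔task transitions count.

t=0: ready={C} → run C
t=1: ready={C} → run C
t=2: ready={C} → run C
t=3: ready={C,F} → run C
t=4: ready={C,F} → run C
t=5: ready={C,F} → run C
t=6: ready={C,F} → run C
t=7: ready={F} → run F
t=8: ready={F} → run F
t=9: ready={F} → run F
t=10: (idle)
t=11: (idle)
t=12: (idle)

context switches = 2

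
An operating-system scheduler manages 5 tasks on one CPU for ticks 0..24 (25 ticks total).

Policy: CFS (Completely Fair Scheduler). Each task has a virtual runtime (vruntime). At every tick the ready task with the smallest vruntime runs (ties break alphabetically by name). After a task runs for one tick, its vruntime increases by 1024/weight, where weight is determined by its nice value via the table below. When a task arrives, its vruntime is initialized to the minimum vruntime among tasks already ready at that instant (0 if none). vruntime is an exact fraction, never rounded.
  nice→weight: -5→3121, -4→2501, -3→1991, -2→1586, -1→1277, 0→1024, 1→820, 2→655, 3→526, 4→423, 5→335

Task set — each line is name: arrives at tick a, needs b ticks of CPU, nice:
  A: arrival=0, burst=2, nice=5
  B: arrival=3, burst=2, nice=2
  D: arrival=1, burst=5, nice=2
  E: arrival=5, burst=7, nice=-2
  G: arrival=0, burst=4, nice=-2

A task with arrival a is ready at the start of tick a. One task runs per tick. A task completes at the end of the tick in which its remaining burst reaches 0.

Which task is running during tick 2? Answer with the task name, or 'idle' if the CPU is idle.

running at tick 2 = G

t=0: vr[A=0 G=0] → run A
t=1: vr[A=1024/335 D=0 G=0] → run D
t=2: vr[A=1024/335 D=1024/655 G=0] → run G
t=3: vr[A=1024/335 B=512/793 D=1024/655 G=512/793] → run B
t=4: vr[A=1024/335 B=1147392/519415 D=1024/655 G=512/793] → run G
t=5: vr[A=1024/335 B=1147392/519415 D=1024/655 E=1024/793 G=1024/793] → run E
t=6: vr[A=1024/335 B=1147392/519415 D=1024/655 E=1536/793 G=1024/793] → run G
t=7: vr[A=1024/335 B=1147392/519415 D=1024/655 E=1536/793 G=1536/793] → run D
t=8: vr[A=1024/335 B=1147392/519415 D=2048/655 E=1536/793 G=1536/793] → run E
t=9: vr[A=1024/335 B=1147392/519415 D=2048/655 E=2048/793 G=1536/793] → run G
t=10: vr[A=1024/335 B=1147392/519415 D=2048/655 E=2048/793] → run B
t=11: vr[A=1024/335 D=2048/655 E=2048/793] → run E
t=12: vr[A=1024/335 D=2048/655 E=2560/793] → run A
t=13: vr[D=2048/655 E=2560/793] → run D
t=14: vr[D=3072/655 E=2560/793] → run E
t=15: vr[D=3072/655 E=3072/793] → run E
t=16: vr[D=3072/655 E=3584/793] → run E
t=17: vr[D=3072/655 E=4096/793] → run D
t=18: vr[D=4096/655 E=4096/793] → run E
t=19: vr[D=4096/655] → run D
t=20: (idle)
t=21: (idle)
t=22: (idle)
t=23: (idle)
t=24: (idle)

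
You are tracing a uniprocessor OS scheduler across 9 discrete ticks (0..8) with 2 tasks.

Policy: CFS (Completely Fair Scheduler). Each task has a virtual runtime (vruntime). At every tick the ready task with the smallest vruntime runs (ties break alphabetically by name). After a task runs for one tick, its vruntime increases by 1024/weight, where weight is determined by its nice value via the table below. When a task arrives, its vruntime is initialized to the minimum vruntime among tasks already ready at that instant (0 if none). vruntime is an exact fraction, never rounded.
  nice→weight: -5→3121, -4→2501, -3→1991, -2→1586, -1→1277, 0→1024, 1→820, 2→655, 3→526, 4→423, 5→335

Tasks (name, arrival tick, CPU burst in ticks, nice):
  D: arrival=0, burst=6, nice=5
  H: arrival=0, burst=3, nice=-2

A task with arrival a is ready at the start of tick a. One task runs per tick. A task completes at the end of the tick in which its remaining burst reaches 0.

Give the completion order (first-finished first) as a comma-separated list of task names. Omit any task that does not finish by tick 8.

completion order = H, D

t=0: vr[D=0 H=0] → run D
t=1: vr[D=1024/335 H=0] → run H
t=2: vr[D=1024/335 H=512/793] → run H
t=3: vr[D=1024/335 H=1024/793] → run H
t=4: vr[D=1024/335] → run D
t=5: vr[D=2048/335] → run D
t=6: vr[D=3072/335] → run D
t=7: vr[D=4096/335] → run D
t=8: vr[D=1024/67] → run D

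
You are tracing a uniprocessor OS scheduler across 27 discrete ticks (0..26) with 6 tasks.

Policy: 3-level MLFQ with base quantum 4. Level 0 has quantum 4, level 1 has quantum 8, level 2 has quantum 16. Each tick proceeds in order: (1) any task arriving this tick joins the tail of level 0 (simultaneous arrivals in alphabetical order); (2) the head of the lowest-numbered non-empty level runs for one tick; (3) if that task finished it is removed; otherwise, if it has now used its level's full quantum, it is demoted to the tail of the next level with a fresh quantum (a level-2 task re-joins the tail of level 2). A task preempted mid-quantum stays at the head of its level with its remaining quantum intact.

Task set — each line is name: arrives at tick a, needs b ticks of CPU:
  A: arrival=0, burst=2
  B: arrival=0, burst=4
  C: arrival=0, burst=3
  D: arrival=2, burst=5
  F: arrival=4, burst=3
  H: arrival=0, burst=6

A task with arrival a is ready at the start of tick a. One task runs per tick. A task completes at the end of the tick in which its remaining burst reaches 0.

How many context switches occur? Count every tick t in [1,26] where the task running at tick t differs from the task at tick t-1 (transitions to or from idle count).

t=0: L0/L1/L2 = ABCH/-/- → run A
t=1: L0/L1/L2 = ABCH/-/- → run A
t=2: L0/L1/L2 = BCHD/-/- → run B
t=3: L0/L1/L2 = BCHD/-/- → run B
t=4: L0/L1/L2 = BCHDF/-/- → run B
t=5: L0/L1/L2 = BCHDF/-/- → run B
t=6: L0/L1/L2 = CHDF/-/- → run C
t=7: L0/L1/L2 = CHDF/-/- → run C
t=8: L0/L1/L2 = CHDF/-/- → run C
t=9: L0/L1/L2 = HDF/-/- → run H
t=10: L0/L1/L2 = HDF/-/- → run H
t=11: L0/L1/L2 = HDF/-/- → run H
t=12: L0/L1/L2 = HDF/-/- → run H
t=13: L0/L1/L2 = DF/H/- → run D
t=14: L0/L1/L2 = DF/H/- → run D
t=15: L0/L1/L2 = DF/H/- → run D
t=16: L0/L1/L2 = DF/H/- → run D
t=17: L0/L1/L2 = F/HD/- → run F
t=18: L0/L1/L2 = F/HD/- → run F
t=19: L0/L1/L2 = F/HD/- → run F
t=20: L0/L1/L2 = -/HD/- → run H
t=21: L0/L1/L2 = -/HD/- → run H
t=22: L0/L1/L2 = -/D/- → run D
t=23: (idle)
t=24: (idle)
t=25: (idle)
t=26: (idle)

context switches = 8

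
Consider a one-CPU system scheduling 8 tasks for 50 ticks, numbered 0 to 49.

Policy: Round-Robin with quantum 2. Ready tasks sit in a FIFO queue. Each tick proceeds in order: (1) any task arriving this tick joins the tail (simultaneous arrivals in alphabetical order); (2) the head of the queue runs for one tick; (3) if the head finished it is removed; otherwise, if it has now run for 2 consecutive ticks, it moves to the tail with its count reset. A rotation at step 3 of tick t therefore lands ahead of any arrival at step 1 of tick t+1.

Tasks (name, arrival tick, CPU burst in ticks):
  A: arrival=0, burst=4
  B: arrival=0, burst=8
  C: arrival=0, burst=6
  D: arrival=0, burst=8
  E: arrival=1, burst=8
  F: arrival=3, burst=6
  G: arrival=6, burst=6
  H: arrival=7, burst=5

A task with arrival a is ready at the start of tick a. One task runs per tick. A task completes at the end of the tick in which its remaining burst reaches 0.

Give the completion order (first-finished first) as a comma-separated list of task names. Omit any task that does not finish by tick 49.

completion order = A, C, F, B, G, H, D

t=0: queue=[A,B,C,D] q_used=0 → run A
t=1: queue=[A,B,C,D,E] q_used=1 → run A
t=2: queue=[B,C,D,E,A] q_used=0 → run B
t=3: queue=[B,C,D,E,A,F] q_used=1 → run B
t=4: queue=[C,D,E,A,F,B] q_used=0 → run C
t=5: queue=[C,D,E,A,F,B] q_used=1 → run C
t=6: queue=[D,E,A,F,B,C,G] q_used=0 → run D
t=7: queue=[D,E,A,F,B,C,G,H] q_used=1 → run D
t=8: queue=[E,A,F,B,C,G,H,D] q_used=0 → run E
t=9: queue=[E,A,F,B,C,G,H,D] q_used=1 → run E
t=10: queue=[A,F,B,C,G,H,D,E] q_used=0 → run A
t=11: queue=[A,F,B,C,G,H,D,E] q_used=1 → run A
t=12: queue=[F,B,C,G,H,D,E] q_used=0 → run F
t=13: queue=[F,B,C,G,H,D,E] q_used=1 → run F
t=14: queue=[B,C,G,H,D,E,F] q_used=0 → run B
t=15: queue=[B,C,G,H,D,E,F] q_used=1 → run B
t=16: queue=[C,G,H,D,E,F,B] q_used=0 → run C
t=17: queue=[C,G,H,D,E,F,B] q_used=1 → run C
t=18: queue=[G,H,D,E,F,B,C] q_used=0 → run G
t=19: queue=[G,H,D,E,F,B,C] q_used=1 → run G
t=20: queue=[H,D,E,F,B,C,G] q_used=0 → run H
t=21: queue=[H,D,E,F,B,C,G] q_used=1 → run H
t=22: queue=[D,E,F,B,C,G,H] q_used=0 → run D
t=23: queue=[D,E,F,B,C,G,H] q_used=1 → run D
t=24: queue=[E,F,B,C,G,H,D] q_used=0 → run E
t=25: queue=[E,F,B,C,G,H,D] q_used=1 → run E
t=26: queue=[F,B,C,G,H,D,E] q_used=0 → run F
t=27: queue=[F,B,C,G,H,D,E] q_used=1 → run F
t=28: queue=[B,C,G,H,D,E,F] q_used=0 → run B
t=29: queue=[B,C,G,H,D,E,F] q_used=1 → run B
t=30: queue=[C,G,H,D,E,F,B] q_used=0 → run C
t=31: queue=[C,G,H,D,E,F,B] q_used=1 → run C
t=32: queue=[G,H,D,E,F,B] q_used=0 → run G
t=33: queue=[G,H,D,E,F,B] q_used=1 → run G
t=34: queue=[H,D,E,F,B,G] q_used=0 → run H
t=35: queue=[H,D,E,F,B,G] q_used=1 → run H
t=36: queue=[D,E,F,B,G,H] q_used=0 → run D
t=37: queue=[D,E,F,B,G,H] q_used=1 → run D
t=38: queue=[E,F,B,G,H,D] q_used=0 → run E
t=39: queue=[E,F,B,G,H,D] q_used=1 → run E
t=40: queue=[F,B,G,H,D,E] q_used=0 → run F
t=41: queue=[F,B,G,H,D,E] q_used=1 → run F
t=42: queue=[B,G,H,D,E] q_used=0 → run B
t=43: queue=[B,G,H,D,E] q_used=1 → run B
t=44: queue=[G,H,D,E] q_used=0 → run G
t=45: queue=[G,H,D,E] q_used=1 → run G
t=46: queue=[H,D,E] q_used=0 → run H
t=47: queue=[D,E] q_used=0 → run D
t=48: queue=[D,E] q_used=1 → run D
t=49: queue=[E] q_used=0 → run E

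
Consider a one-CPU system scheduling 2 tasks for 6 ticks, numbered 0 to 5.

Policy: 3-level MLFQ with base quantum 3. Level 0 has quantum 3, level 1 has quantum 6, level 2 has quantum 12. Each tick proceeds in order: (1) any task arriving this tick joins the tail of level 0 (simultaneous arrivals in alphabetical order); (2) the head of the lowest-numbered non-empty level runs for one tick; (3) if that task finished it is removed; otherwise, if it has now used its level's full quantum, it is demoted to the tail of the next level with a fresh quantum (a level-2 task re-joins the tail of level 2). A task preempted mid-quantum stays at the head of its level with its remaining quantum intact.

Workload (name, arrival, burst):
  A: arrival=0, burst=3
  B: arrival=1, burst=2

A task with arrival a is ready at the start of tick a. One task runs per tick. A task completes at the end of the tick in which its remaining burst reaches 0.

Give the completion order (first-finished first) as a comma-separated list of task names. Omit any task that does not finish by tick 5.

completion order = A, B

t=0: L0/L1/L2 = A/-/- → run A
t=1: L0/L1/L2 = AB/-/- → run A
t=2: L0/L1/L2 = AB/-/- → run A
t=3: L0/L1/L2 = B/-/- → run B
t=4: L0/L1/L2 = B/-/- → run B
t=5: (idle)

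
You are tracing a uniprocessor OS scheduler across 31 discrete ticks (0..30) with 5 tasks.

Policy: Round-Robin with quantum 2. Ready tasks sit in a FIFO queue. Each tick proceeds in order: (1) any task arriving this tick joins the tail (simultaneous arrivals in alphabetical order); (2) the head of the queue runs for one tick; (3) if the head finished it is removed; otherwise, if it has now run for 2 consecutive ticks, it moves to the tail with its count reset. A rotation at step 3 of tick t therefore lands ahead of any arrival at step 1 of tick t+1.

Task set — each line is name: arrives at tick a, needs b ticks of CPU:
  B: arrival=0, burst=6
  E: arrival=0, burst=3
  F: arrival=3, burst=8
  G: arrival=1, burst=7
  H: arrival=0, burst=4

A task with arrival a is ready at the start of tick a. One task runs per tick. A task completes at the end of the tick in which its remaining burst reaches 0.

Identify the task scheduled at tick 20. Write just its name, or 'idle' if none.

running at tick 20 = F

t=0: queue=[B,E,H] q_used=0 → run B
t=1: queue=[B,E,H,G] q_used=1 → run B
t=2: queue=[E,H,G,B] q_used=0 → run E
t=3: queue=[E,H,G,B,F] q_used=1 → run E
t=4: queue=[H,G,B,F,E] q_used=0 → run H
t=5: queue=[H,G,B,F,E] q_used=1 → run H
t=6: queue=[G,B,F,E,H] q_used=0 → run G
t=7: queue=[G,B,F,E,H] q_used=1 → run G
t=8: queue=[B,F,E,H,G] q_used=0 → run B
t=9: queue=[B,F,E,H,G] q_used=1 → run B
t=10: queue=[F,E,H,G,B] q_used=0 → run F
t=11: queue=[F,E,H,G,B] q_used=1 → run F
t=12: queue=[E,H,G,B,F] q_used=0 → run E
t=13: queue=[H,G,B,F] q_used=0 → run H
t=14: queue=[H,G,B,F] q_used=1 → run H
t=15: queue=[G,B,F] q_used=0 → run G
t=16: queue=[G,B,F] q_used=1 → run G
t=17: queue=[B,F,G] q_used=0 → run B
t=18: queue=[B,F,G] q_used=1 → run B
t=19: queue=[F,G] q_used=0 → run F
t=20: queue=[F,G] q_used=1 → run F
t=21: queue=[G,F] q_used=0 → run G
t=22: queue=[G,F] q_used=1 → run G
t=23: queue=[F,G] q_used=0 → run F
t=24: queue=[F,G] q_used=1 → run F
t=25: queue=[G,F] q_used=0 → run G
t=26: queue=[F] q_used=0 → run F
t=27: queue=[F] q_used=1 → run F
t=28: (idle)
t=29: (idle)
t=30: (idle)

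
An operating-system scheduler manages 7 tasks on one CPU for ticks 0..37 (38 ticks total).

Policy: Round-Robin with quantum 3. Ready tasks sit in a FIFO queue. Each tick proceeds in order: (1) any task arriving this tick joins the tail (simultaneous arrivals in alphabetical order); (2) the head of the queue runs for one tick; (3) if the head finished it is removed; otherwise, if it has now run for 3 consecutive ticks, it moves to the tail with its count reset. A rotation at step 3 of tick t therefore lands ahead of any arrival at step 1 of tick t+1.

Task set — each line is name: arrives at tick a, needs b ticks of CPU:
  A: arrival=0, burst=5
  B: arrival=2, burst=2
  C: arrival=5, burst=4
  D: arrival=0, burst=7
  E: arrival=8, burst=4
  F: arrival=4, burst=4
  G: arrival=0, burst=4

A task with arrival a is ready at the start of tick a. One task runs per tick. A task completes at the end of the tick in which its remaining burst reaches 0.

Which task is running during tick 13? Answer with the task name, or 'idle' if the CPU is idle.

running at tick 13 = F

t=0: queue=[A,D,G] q_used=0 → run A
t=1: queue=[A,D,G] q_used=1 → run A
t=2: queue=[A,D,G,B] q_used=2 → run A
t=3: queue=[D,G,B,A] q_used=0 → run D
t=4: queue=[D,G,B,A,F] q_used=1 → run D
t=5: queue=[D,G,B,A,F,C] q_used=2 → run D
t=6: queue=[G,B,A,F,C,D] q_used=0 → run G
t=7: queue=[G,B,A,F,C,D] q_used=1 → run G
t=8: queue=[G,B,A,F,C,D,E] q_used=2 → run G
t=9: queue=[B,A,F,C,D,E,G] q_used=0 → run B
t=10: queue=[B,A,F,C,D,E,G] q_used=1 → run B
t=11: queue=[A,F,C,D,E,G] q_used=0 → run A
t=12: queue=[A,F,C,D,E,G] q_used=1 → run A
t=13: queue=[F,C,D,E,G] q_used=0 → run F
t=14: queue=[F,C,D,E,G] q_used=1 → run F
t=15: queue=[F,C,D,E,G] q_used=2 → run F
t=16: queue=[C,D,E,G,F] q_used=0 → run C
t=17: queue=[C,D,E,G,F] q_used=1 → run C
t=18: queue=[C,D,E,G,F] q_used=2 → run C
t=19: queue=[D,E,G,F,C] q_used=0 → run D
t=20: queue=[D,E,G,F,C] q_used=1 → run D
t=21: queue=[D,E,G,F,C] q_used=2 → run D
t=22: queue=[E,G,F,C,D] q_used=0 → run E
t=23: queue=[E,G,F,C,D] q_used=1 → run E
t=24: queue=[E,G,F,C,D] q_used=2 → run E
t=25: queue=[G,F,C,D,E] q_used=0 → run G
t=26: queue=[F,C,D,E] q_used=0 → run F
t=27: queue=[C,D,E] q_used=0 → run C
t=28: queue=[D,E] q_used=0 → run D
t=29: queue=[E] q_used=0 → run E
t=30: (idle)
t=31: (idle)
t=32: (idle)
t=33: (idle)
t=34: (idle)
t=35: (idle)
t=36: (idle)
t=37: (idle)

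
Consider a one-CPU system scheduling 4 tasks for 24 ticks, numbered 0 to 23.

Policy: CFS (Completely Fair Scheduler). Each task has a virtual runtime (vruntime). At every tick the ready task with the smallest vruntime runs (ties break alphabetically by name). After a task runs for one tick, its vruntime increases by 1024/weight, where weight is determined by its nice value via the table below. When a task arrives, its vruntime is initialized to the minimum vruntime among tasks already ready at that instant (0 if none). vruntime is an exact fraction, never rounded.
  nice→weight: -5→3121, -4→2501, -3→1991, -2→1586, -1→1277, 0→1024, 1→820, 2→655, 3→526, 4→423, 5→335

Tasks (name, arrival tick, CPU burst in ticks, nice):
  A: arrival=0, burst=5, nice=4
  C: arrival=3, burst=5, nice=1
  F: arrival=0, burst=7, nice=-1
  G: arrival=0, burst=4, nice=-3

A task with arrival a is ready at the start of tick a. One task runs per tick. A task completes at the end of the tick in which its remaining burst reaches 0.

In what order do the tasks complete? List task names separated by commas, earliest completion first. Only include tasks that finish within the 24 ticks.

completion order = G, F, C, A

t=0: vr[A=0 F=0 G=0] → run A
t=1: vr[A=1024/423 F=0 G=0] → run F
t=2: vr[A=1024/423 F=1024/1277 G=0] → run G
t=3: vr[A=1024/423 C=1024/1991 F=1024/1277 G=1024/1991] → run C
t=4: vr[A=1024/423 C=719616/408155 F=1024/1277 G=1024/1991] → run G
t=5: vr[A=1024/423 C=719616/408155 F=1024/1277 G=2048/1991] → run F
t=6: vr[A=1024/423 C=719616/408155 F=2048/1277 G=2048/1991] → run G
t=7: vr[A=1024/423 C=719616/408155 F=2048/1277 G=3072/1991] → run G
t=8: vr[A=1024/423 C=719616/408155 F=2048/1277] → run F
t=9: vr[A=1024/423 C=719616/408155 F=3072/1277] → run C
t=10: vr[A=1024/423 C=1229312/408155 F=3072/1277] → run F
t=11: vr[A=1024/423 C=1229312/408155 F=4096/1277] → run A
t=12: vr[A=2048/423 C=1229312/408155 F=4096/1277] → run C
t=13: vr[A=2048/423 C=1739008/408155 F=4096/1277] → run F
t=14: vr[A=2048/423 C=1739008/408155 F=5120/1277] → run F
t=15: vr[A=2048/423 C=1739008/408155 F=6144/1277] → run C
t=16: vr[A=2048/423 C=2248704/408155 F=6144/1277] → run F
t=17: vr[A=2048/423 C=2248704/408155] → run A
t=18: vr[A=1024/141 C=2248704/408155] → run C
t=19: vr[A=1024/141] → run A
t=20: vr[A=4096/423] → run A
t=21: (idle)
t=22: (idle)
t=23: (idle)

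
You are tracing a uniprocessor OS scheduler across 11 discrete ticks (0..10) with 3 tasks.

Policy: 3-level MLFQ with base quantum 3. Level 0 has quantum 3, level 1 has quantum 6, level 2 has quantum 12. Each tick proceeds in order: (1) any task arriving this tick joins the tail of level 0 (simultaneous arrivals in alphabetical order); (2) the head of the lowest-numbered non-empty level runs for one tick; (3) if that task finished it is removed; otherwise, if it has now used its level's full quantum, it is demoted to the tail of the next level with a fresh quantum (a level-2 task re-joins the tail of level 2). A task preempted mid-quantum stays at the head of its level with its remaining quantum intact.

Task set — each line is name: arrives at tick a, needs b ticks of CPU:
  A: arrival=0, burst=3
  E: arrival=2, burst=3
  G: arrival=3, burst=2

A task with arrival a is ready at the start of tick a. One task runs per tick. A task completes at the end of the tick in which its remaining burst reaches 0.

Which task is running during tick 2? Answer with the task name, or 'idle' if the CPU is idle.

t=0: L0/L1/L2 = A/-/- → run A
t=1: L0/L1/L2 = A/-/- → run A
t=2: L0/L1/L2 = AE/-/- → run A
t=3: L0/L1/L2 = EG/-/- → run E
t=4: L0/L1/L2 = EG/-/- → run E
t=5: L0/L1/L2 = EG/-/- → run E
t=6: L0/L1/L2 = G/-/- → run G
t=7: L0/L1/L2 = G/-/- → run G
t=8: (idle)
t=9: (idle)
t=10: (idle)

running at tick 2 = A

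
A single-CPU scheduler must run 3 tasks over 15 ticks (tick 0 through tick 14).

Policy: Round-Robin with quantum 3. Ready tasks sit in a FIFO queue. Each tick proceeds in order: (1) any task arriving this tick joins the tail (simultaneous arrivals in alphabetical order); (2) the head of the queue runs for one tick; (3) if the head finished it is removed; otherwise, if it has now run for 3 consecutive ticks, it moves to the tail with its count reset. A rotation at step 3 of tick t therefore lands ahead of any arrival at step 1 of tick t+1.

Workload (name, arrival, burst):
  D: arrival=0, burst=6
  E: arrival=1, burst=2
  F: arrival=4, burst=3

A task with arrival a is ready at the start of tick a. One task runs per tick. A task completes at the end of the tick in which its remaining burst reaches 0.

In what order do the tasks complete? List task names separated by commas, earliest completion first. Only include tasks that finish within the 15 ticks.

t=0: queue=[D] q_used=0 → run D
t=1: queue=[D,E] q_used=1 → run D
t=2: queue=[D,E] q_used=2 → run D
t=3: queue=[E,D] q_used=0 → run E
t=4: queue=[E,D,F] q_used=1 → run E
t=5: queue=[D,F] q_used=0 → run D
t=6: queue=[D,F] q_used=1 → run D
t=7: queue=[D,F] q_used=2 → run D
t=8: queue=[F] q_used=0 → run F
t=9: queue=[F] q_used=1 → run F
t=10: queue=[F] q_used=2 → run F
t=11: (idle)
t=12: (idle)
t=13: (idle)
t=14: (idle)

completion order = E, D, F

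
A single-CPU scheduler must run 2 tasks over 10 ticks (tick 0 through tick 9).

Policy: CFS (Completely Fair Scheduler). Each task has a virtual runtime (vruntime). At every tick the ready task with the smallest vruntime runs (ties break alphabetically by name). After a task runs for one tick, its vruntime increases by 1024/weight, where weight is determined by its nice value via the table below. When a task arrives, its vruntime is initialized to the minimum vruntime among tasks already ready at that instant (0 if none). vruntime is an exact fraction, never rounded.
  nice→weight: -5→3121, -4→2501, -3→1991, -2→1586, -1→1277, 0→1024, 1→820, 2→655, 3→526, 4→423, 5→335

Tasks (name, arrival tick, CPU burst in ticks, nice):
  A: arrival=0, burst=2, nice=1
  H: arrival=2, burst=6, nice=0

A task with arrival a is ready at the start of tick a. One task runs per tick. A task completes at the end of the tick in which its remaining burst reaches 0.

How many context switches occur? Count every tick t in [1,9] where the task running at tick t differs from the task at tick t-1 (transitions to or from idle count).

t=0: vr[A=0] → run A
t=1: vr[A=256/205] → run A
t=2: vr[H=0] → run H
t=3: vr[H=1] → run H
t=4: vr[H=2] → run H
t=5: vr[H=3] → run H
t=6: vr[H=4] → run H
t=7: vr[H=5] → run H
t=8: (idle)
t=9: (idle)

context switches = 2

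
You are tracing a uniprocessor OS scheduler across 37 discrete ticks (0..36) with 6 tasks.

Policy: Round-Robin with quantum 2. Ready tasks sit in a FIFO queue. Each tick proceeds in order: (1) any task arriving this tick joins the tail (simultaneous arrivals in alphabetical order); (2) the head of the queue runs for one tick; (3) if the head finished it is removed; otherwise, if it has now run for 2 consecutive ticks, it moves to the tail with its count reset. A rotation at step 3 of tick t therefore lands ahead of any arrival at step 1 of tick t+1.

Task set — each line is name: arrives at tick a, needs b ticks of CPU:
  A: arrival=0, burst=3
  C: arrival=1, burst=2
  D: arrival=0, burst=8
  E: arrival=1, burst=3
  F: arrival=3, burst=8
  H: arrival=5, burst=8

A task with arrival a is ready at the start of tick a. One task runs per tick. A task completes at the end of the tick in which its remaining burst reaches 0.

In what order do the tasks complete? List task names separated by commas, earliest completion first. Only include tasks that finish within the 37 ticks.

completion order = C, A, E, D, F, H

t=0: queue=[A,D] q_used=0 → run A
t=1: queue=[A,D,C,E] q_used=1 → run A
t=2: queue=[D,C,E,A] q_used=0 → run D
t=3: queue=[D,C,E,A,F] q_used=1 → run D
t=4: queue=[C,E,A,F,D] q_used=0 → run C
t=5: queue=[C,E,A,F,D,H] q_used=1 → run C
t=6: queue=[E,A,F,D,H] q_used=0 → run E
t=7: queue=[E,A,F,D,H] q_used=1 → run E
t=8: queue=[A,F,D,H,E] q_used=0 → run A
t=9: queue=[F,D,H,E] q_used=0 → run F
t=10: queue=[F,D,H,E] q_used=1 → run F
t=11: queue=[D,H,E,F] q_used=0 → run D
t=12: queue=[D,H,E,F] q_used=1 → run D
t=13: queue=[H,E,F,D] q_used=0 → run H
t=14: queue=[H,E,F,D] q_used=1 → run H
t=15: queue=[E,F,D,H] q_used=0 → run E
t=16: queue=[F,D,H] q_used=0 → run F
t=17: queue=[F,D,H] q_used=1 → run F
t=18: queue=[D,H,F] q_used=0 → run D
t=19: queue=[D,H,F] q_used=1 → run D
t=20: queue=[H,F,D] q_used=0 → run H
t=21: queue=[H,F,D] q_used=1 → run H
t=22: queue=[F,D,H] q_used=0 → run F
t=23: queue=[F,D,H] q_used=1 → run F
t=24: queue=[D,H,F] q_used=0 → run D
t=25: queue=[D,H,F] q_used=1 → run D
t=26: queue=[H,F] q_used=0 → run H
t=27: queue=[H,F] q_used=1 → run H
t=28: queue=[F,H] q_used=0 → run F
t=29: queue=[F,H] q_used=1 → run F
t=30: queue=[H] q_used=0 → run H
t=31: queue=[H] q_used=1 → run H
t=32: (idle)
t=33: (idle)
t=34: (idle)
t=35: (idle)
t=36: (idle)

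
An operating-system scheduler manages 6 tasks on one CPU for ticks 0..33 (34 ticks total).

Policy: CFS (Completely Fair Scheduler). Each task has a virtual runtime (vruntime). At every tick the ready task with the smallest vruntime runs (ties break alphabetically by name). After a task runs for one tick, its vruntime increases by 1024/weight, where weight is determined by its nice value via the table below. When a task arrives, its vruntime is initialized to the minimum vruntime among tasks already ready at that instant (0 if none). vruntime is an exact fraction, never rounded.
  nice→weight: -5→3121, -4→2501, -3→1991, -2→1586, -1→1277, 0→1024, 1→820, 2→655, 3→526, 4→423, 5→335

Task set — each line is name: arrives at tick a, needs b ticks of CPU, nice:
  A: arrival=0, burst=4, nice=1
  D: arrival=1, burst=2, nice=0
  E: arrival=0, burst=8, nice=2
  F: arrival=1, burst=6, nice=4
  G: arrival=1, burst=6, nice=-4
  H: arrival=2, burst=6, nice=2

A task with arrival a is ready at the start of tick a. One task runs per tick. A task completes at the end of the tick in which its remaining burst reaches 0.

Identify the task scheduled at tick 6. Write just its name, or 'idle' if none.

running at tick 6 = G

t=0: vr[A=0 E=0] → run A
t=1: vr[A=256/205 D=0 E=0 F=0 G=0] → run D
t=2: vr[A=256/205 D=1 E=0 F=0 G=0 H=0] → run E
t=3: vr[A=256/205 D=1 E=1024/655 F=0 G=0 H=0] → run F
t=4: vr[A=256/205 D=1 E=1024/655 F=1024/423 G=0 H=0] → run G
t=5: vr[A=256/205 D=1 E=1024/655 F=1024/423 G=1024/2501 H=0] → run H
t=6: vr[A=256/205 D=1 E=1024/655 F=1024/423 G=1024/2501 H=1024/655] → run G
t=7: vr[A=256/205 D=1 E=1024/655 F=1024/423 G=2048/2501 H=1024/655] → run G
t=8: vr[A=256/205 D=1 E=1024/655 F=1024/423 G=3072/2501 H=1024/655] → run D
t=9: vr[A=256/205 E=1024/655 F=1024/423 G=3072/2501 H=1024/655] → run G
t=10: vr[A=256/205 E=1024/655 F=1024/423 G=4096/2501 H=1024/655] → run A
t=11: vr[A=512/205 E=1024/655 F=1024/423 G=4096/2501 H=1024/655] → run E
t=12: vr[A=512/205 E=2048/655 F=1024/423 G=4096/2501 H=1024/655] → run H
t=13: vr[A=512/205 E=2048/655 F=1024/423 G=4096/2501 H=2048/655] → run G
t=14: vr[A=512/205 E=2048/655 F=1024/423 G=5120/2501 H=2048/655] → run G
t=15: vr[A=512/205 E=2048/655 F=1024/423 H=2048/655] → run F
t=16: vr[A=512/205 E=2048/655 F=2048/423 H=2048/655] → run A
t=17: vr[A=768/205 E=2048/655 F=2048/423 H=2048/655] → run E
t=18: vr[A=768/205 E=3072/655 F=2048/423 H=2048/655] → run H
t=19: vr[A=768/205 E=3072/655 F=2048/423 H=3072/655] → run A
t=20: vr[E=3072/655 F=2048/423 H=3072/655] → run E
t=21: vr[E=4096/655 F=2048/423 H=3072/655] → run H
t=22: vr[E=4096/655 F=2048/423 H=4096/655] → run F
t=23: vr[E=4096/655 F=1024/141 H=4096/655] → run E
t=24: vr[E=1024/131 F=1024/141 H=4096/655] → run H
t=25: vr[E=1024/131 F=1024/141 H=1024/131] → run F
t=26: vr[E=1024/131 F=4096/423 H=1024/131] → run E
t=27: vr[E=6144/655 F=4096/423 H=1024/131] → run H
t=28: vr[E=6144/655 F=4096/423] → run E
t=29: vr[E=7168/655 F=4096/423] → run F
t=30: vr[E=7168/655 F=5120/423] → run E
t=31: vr[F=5120/423] → run F
t=32: (idle)
t=33: (idle)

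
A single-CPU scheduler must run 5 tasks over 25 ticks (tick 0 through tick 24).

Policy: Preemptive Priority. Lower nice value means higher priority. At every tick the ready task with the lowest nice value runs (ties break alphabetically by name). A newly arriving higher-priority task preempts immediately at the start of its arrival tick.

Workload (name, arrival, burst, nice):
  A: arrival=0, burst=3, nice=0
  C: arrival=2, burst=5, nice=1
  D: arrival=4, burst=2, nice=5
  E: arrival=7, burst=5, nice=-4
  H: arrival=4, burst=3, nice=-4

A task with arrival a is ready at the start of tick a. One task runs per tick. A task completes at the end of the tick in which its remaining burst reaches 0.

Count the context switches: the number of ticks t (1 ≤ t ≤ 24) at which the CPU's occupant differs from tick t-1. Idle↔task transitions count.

t=0: ready={A} → run A
t=1: ready={A} → run A
t=2: ready={A,C} → run A
t=3: ready={C} → run C
t=4: ready={C,D,H} → run H
t=5: ready={C,D,H} → run H
t=6: ready={C,D,H} → run H
t=7: ready={C,D,E} → run E
t=8: ready={C,D,E} → run E
t=9: ready={C,D,E} → run E
t=10: ready={C,D,E} → run E
t=11: ready={C,D,E} → run E
t=12: ready={C,D} → run C
t=13: ready={C,D} → run C
t=14: ready={C,D} → run C
t=15: ready={C,D} → run C
t=16: ready={D} → run D
t=17: ready={D} → run D
t=18: (idle)
t=19: (idle)
t=20: (idle)
t=21: (idle)
t=22: (idle)
t=23: (idle)
t=24: (idle)

context switches = 6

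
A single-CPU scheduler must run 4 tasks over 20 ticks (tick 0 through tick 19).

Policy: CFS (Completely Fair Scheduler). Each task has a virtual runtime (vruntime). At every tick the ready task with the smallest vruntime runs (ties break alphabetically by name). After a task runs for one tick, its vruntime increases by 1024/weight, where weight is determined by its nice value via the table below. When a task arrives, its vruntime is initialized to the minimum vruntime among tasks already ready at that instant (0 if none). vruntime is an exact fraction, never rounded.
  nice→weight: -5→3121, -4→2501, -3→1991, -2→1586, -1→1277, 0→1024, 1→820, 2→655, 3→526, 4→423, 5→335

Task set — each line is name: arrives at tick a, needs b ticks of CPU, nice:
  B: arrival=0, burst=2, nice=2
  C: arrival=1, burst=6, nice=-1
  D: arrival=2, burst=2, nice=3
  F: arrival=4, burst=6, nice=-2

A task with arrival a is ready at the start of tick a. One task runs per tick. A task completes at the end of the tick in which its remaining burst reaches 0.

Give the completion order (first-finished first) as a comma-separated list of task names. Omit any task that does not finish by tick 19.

t=0: vr[B=0] → run B
t=1: vr[B=1024/655 C=1024/655] → run B
t=2: vr[C=1024/655 D=1024/655] → run C
t=3: vr[C=1978368/836435 D=1024/655] → run D
t=4: vr[C=1978368/836435 D=604672/172265 F=1978368/836435] → run C
t=5: vr[C=2649088/836435 D=604672/172265 F=1978368/836435] → run F
t=6: vr[C=2649088/836435 D=604672/172265 F=1997100544/663292955] → run F
t=7: vr[C=2649088/836435 D=604672/172265 F=2425355264/663292955] → run C
t=8: vr[C=3319808/836435 D=604672/172265 F=2425355264/663292955] → run D
t=9: vr[C=3319808/836435 F=2425355264/663292955] → run F
t=10: vr[C=3319808/836435 F=2853609984/663292955] → run C
t=11: vr[C=3990528/836435 F=2853609984/663292955] → run F
t=12: vr[C=3990528/836435 F=3281864704/663292955] → run C
t=13: vr[C=4661248/836435 F=3281864704/663292955] → run F
t=14: vr[C=4661248/836435 F=3710119424/663292955] → run C
t=15: vr[F=3710119424/663292955] → run F
t=16: (idle)
t=17: (idle)
t=18: (idle)
t=19: (idle)

completion order = B, D, C, F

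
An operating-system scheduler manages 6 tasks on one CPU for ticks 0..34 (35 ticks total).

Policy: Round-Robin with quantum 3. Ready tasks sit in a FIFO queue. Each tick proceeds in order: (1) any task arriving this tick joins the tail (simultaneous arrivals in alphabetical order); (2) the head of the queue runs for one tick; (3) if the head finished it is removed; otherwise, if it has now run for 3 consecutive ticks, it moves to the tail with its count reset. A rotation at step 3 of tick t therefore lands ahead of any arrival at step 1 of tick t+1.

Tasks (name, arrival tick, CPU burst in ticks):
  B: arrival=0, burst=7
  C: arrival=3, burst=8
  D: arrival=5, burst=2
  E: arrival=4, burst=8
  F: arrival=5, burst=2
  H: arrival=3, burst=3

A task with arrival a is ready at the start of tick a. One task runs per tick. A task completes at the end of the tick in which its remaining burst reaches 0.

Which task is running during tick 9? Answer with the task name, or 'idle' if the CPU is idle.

running at tick 9 = H

t=0: queue=[B] q_used=0 → run B
t=1: queue=[B] q_used=1 → run B
t=2: queue=[B] q_used=2 → run B
t=3: queue=[B,C,H] q_used=0 → run B
t=4: queue=[B,C,H,E] q_used=1 → run B
t=5: queue=[B,C,H,E,D,F] q_used=2 → run B
t=6: queue=[C,H,E,D,F,B] q_used=0 → run C
t=7: queue=[C,H,E,D,F,B] q_used=1 → run C
t=8: queue=[C,H,E,D,F,B] q_used=2 → run C
t=9: queue=[H,E,D,F,B,C] q_used=0 → run H
t=10: queue=[H,E,D,F,B,C] q_used=1 → run H
t=11: queue=[H,E,D,F,B,C] q_used=2 → run H
t=12: queue=[E,D,F,B,C] q_used=0 → run E
t=13: queue=[E,D,F,B,C] q_used=1 → run E
t=14: queue=[E,D,F,B,C] q_used=2 → run E
t=15: queue=[D,F,B,C,E] q_used=0 → run D
t=16: queue=[D,F,B,C,E] q_used=1 → run D
t=17: queue=[F,B,C,E] q_used=0 → run F
t=18: queue=[F,B,C,E] q_used=1 → run F
t=19: queue=[B,C,E] q_used=0 → run B
t=20: queue=[C,E] q_used=0 → run C
t=21: queue=[C,E] q_used=1 → run C
t=22: queue=[C,E] q_used=2 → run C
t=23: queue=[E,C] q_used=0 → run E
t=24: queue=[E,C] q_used=1 → run E
t=25: queue=[E,C] q_used=2 → run E
t=26: queue=[C,E] q_used=0 → run C
t=27: queue=[C,E] q_used=1 → run C
t=28: queue=[E] q_used=0 → run E
t=29: queue=[E] q_used=1 → run E
t=30: (idle)
t=31: (idle)
t=32: (idle)
t=33: (idle)
t=34: (idle)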